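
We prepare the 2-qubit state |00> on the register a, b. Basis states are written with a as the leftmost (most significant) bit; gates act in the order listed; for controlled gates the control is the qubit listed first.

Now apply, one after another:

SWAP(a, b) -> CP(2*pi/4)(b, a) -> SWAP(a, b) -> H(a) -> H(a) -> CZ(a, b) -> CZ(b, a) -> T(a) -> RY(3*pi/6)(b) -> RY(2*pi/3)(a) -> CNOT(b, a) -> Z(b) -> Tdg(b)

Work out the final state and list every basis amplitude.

The resulting statevector has amplitude sqrt(2)/4 on |00>, sqrt(6)*exp(3*I*pi/4)/4 on |01>, sqrt(6)/4 on |10>, sqrt(2)*exp(3*I*pi/4)/4 on |11>. Key observation: steps 4-5 multiply out to the identity, so the circuit reduces to the remaining gates.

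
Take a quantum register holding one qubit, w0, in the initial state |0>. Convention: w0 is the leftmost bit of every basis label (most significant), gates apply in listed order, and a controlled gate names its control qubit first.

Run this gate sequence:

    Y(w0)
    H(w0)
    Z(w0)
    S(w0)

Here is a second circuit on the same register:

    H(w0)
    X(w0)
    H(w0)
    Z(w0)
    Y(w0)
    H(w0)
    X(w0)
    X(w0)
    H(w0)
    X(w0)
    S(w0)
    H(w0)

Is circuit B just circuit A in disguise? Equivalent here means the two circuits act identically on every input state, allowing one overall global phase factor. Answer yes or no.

No, they are not equivalent — no single phase factor reconciles the two unitaries.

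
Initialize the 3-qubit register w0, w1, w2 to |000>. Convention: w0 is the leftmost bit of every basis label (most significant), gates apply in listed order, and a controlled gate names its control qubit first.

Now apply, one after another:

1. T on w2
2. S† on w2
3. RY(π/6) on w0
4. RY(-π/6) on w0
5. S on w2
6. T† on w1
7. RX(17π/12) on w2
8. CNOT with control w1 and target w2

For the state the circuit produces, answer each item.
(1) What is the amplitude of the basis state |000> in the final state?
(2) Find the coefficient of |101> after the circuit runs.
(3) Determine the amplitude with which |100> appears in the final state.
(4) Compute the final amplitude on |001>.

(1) The final state's coefficient on |000> equals -sqrt(3*sqrt(2) + 6)/4 + sqrt(2 - sqrt(2))/4. Key observation: the block from step 2 through step 5 cancels to the identity and can be dropped.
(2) The final state's coefficient on |101> equals 0.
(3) |100> carries amplitude 0 in the final state.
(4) The amplitude on |001> is -I*sqrt(sqrt(2) + 2)/4 - I*sqrt(6 - 3*sqrt(2))/4.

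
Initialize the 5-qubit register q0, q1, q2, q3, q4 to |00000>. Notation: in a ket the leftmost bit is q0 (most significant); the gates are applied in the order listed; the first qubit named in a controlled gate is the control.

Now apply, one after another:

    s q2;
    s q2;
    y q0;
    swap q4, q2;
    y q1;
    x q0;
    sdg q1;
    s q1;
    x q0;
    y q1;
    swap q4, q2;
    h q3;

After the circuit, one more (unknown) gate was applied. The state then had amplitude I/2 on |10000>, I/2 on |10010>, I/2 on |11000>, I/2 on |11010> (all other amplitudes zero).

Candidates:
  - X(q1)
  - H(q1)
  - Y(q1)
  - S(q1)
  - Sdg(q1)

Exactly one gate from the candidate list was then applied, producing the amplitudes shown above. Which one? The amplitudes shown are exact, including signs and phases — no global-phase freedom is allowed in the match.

It was H(q1) that produced the state shown. Key observation: steps 4-11 multiply out to the identity, so the circuit reduces to the remaining gates.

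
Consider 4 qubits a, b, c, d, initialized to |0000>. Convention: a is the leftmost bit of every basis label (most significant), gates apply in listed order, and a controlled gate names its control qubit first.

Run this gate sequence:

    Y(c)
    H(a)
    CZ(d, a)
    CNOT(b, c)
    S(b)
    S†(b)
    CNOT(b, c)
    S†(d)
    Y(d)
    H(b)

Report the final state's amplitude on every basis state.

The resulting statevector has amplitude -1/2 on |0011>, -1/2 on |0111>, -1/2 on |1011>, -1/2 on |1111>, and 0 on every other basis state.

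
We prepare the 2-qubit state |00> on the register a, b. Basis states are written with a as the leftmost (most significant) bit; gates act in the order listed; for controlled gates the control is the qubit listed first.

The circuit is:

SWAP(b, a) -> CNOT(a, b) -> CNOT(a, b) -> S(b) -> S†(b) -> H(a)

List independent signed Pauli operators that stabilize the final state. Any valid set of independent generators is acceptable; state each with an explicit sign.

The final state is stabilized by the group generated by +XI, +IZ; other independent generating sets are equally valid. Key observation: the block from step 4 through step 5 cancels to the identity and can be dropped.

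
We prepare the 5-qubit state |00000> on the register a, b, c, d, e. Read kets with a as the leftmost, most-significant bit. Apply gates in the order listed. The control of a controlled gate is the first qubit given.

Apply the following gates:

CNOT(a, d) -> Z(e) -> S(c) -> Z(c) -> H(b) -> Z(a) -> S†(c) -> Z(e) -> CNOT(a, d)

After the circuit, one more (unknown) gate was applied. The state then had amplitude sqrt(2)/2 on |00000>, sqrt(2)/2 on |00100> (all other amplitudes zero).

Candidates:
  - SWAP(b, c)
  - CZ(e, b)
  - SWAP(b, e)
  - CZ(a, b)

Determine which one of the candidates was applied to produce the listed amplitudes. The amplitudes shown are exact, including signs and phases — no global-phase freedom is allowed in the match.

The applied gate was SWAP(b, c).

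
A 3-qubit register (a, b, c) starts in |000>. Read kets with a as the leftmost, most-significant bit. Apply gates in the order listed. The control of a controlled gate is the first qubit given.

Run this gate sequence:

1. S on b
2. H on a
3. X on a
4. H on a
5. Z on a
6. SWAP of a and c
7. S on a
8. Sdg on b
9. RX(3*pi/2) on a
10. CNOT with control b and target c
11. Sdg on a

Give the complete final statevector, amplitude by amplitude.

The final amplitudes are -sqrt(2)/2 on |000>, -sqrt(2)/2 on |100>, and 0 on every other basis state. Key observation: gates 2-5 undo each other exactly, leaving only the rest of the circuit to track.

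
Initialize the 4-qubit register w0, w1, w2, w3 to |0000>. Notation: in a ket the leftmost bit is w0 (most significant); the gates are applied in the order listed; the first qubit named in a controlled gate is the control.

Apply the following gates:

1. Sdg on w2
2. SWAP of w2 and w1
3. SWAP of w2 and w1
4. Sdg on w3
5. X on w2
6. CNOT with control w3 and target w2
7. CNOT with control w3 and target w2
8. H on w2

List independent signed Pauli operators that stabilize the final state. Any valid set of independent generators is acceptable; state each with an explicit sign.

One valid set of independent stabilizer generators is -IIXI, +ZIII, +IZII, +IIIZ (any independent generating set of the same group is equally correct). Key observation: the block from step 2 through step 3 cancels to the identity and can be dropped.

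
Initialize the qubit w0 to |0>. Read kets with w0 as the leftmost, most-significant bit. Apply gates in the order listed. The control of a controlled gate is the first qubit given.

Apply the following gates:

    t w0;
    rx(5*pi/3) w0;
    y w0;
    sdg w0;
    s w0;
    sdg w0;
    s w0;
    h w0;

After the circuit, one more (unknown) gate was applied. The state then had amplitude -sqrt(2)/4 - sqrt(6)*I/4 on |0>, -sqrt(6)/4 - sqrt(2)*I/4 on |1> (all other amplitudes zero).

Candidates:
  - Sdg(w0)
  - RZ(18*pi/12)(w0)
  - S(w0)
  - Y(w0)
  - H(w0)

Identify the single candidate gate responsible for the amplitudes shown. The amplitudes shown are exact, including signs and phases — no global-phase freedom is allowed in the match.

The applied gate was S(w0). Key observation: steps 4-7 multiply out to the identity, so the circuit reduces to the remaining gates.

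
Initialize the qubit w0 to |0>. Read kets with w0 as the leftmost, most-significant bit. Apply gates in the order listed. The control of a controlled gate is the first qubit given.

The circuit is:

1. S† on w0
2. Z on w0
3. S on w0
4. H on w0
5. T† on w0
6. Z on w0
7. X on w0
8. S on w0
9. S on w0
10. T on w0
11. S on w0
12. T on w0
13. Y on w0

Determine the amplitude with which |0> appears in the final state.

The final state's coefficient on |0> equals -sqrt(2)*I/2.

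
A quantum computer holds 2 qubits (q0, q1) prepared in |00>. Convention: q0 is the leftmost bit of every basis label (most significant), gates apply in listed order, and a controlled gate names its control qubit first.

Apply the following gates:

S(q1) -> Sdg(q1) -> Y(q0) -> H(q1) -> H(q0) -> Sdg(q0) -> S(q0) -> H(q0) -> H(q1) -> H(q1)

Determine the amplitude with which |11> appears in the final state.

|11> carries amplitude sqrt(2)*I/2 in the final state. Key observation: gates 4-9 undo each other exactly, leaving only the rest of the circuit to track.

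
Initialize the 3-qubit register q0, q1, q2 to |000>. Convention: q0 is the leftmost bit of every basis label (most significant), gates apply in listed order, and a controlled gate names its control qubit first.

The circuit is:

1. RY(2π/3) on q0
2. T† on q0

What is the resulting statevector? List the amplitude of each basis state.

The resulting statevector has amplitude 1/2 on |000>, -sqrt(3)*exp(3*I*pi/4)/2 on |100>, and 0 on every other basis state.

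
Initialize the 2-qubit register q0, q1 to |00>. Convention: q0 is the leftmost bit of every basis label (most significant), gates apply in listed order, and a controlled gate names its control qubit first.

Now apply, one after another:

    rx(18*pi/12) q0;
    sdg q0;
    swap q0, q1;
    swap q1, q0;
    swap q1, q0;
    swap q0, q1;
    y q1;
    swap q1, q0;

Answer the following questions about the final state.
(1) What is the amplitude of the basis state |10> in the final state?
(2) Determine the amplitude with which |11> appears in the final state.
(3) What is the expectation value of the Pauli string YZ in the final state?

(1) |10> carries amplitude -sqrt(2)*I/2 in the final state. Key observation: the block from step 3 through step 6 cancels to the identity and can be dropped.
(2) The amplitude on |11> is -sqrt(2)*I/2.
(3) The expectation value of YZ is 0.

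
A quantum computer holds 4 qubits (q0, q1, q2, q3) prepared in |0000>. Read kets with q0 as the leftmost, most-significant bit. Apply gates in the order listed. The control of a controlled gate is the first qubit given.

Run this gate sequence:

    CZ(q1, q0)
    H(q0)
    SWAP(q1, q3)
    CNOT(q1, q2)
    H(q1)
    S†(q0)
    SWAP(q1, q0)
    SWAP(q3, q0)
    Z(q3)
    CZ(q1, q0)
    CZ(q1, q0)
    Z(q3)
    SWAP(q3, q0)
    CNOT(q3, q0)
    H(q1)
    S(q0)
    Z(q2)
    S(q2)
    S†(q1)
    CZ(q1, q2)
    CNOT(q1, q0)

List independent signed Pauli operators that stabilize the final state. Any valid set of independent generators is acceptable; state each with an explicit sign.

One valid set of independent stabilizer generators is +YZII, +ZYII, +IIZI, +IIIZ (any independent generating set of the same group is equally correct). Key observation: gates 8-13 undo each other exactly, leaving only the rest of the circuit to track.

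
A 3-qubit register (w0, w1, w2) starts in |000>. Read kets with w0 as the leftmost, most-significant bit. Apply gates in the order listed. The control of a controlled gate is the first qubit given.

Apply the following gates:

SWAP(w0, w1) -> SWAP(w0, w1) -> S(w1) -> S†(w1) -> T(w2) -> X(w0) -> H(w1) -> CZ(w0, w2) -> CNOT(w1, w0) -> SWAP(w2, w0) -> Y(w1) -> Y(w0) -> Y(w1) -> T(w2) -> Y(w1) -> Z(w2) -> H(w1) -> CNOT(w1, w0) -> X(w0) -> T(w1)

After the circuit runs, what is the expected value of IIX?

In the final state, IIX has expectation 0. Key observation: the block from step 1 through step 2 cancels to the identity and can be dropped.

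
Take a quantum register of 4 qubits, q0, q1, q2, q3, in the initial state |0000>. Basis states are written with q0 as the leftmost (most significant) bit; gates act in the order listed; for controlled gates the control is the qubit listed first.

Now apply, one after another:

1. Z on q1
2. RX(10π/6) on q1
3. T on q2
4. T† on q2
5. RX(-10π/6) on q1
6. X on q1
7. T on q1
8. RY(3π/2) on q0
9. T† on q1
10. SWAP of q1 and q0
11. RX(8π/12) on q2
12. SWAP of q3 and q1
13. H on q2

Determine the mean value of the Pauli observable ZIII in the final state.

The expectation value of ZIII is -1. Key observation: gates 2-5 undo each other exactly, leaving only the rest of the circuit to track.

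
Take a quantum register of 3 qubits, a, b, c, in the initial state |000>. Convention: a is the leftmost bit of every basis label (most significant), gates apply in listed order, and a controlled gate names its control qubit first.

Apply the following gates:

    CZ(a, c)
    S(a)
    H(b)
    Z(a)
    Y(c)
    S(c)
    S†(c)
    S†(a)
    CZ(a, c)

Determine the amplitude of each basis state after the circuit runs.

After the circuit, the state carries amplitude sqrt(2)*I/2 on |001>, sqrt(2)*I/2 on |011>, and 0 on every other basis state.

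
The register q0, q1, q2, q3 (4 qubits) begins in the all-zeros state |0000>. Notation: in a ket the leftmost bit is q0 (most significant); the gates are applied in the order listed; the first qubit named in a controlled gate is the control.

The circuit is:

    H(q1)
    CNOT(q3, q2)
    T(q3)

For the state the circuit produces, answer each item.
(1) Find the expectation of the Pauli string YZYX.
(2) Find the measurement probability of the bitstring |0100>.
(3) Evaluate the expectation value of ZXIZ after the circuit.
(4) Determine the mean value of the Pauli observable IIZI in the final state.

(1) The observable YZYX averages to 0.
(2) Outcome |0100> occurs with probability 1/2.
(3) The expectation value of ZXIZ is 1.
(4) The expectation value of IIZI is 1.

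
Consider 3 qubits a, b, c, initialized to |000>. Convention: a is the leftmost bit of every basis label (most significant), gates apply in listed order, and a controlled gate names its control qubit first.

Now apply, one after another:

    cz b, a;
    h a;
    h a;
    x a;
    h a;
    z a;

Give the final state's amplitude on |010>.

The final state's coefficient on |010> equals 0. Key observation: steps 3-6 multiply out to the identity, so the circuit reduces to the remaining gates.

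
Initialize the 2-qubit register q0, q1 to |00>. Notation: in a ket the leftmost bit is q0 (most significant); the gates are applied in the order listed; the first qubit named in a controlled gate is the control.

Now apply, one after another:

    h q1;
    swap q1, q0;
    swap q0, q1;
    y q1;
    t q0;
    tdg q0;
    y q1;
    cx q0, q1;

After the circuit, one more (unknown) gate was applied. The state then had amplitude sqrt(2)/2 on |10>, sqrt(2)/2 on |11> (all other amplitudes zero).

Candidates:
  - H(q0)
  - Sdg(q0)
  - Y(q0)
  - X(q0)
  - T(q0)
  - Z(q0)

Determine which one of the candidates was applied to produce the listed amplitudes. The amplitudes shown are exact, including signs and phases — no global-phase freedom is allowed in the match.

The unique candidate consistent with the amplitudes is X(q0). Key observation: the block from step 4 through step 7 cancels to the identity and can be dropped.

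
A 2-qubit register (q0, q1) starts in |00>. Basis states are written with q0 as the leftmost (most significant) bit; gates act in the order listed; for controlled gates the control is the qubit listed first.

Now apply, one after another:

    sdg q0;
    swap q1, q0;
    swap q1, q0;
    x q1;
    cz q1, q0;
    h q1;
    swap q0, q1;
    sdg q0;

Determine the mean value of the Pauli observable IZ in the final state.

The expectation value of IZ is 1. Key observation: steps 2-3 multiply out to the identity, so the circuit reduces to the remaining gates.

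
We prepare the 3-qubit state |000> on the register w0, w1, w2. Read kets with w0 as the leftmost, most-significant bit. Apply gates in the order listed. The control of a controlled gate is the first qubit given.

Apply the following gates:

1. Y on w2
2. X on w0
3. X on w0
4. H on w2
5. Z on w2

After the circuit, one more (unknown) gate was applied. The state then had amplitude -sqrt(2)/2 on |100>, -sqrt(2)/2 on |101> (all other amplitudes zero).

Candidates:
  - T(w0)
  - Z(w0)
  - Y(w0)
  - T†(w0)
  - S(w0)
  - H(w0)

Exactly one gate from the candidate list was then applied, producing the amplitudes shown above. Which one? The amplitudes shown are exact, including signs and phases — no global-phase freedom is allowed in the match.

The applied gate was Y(w0).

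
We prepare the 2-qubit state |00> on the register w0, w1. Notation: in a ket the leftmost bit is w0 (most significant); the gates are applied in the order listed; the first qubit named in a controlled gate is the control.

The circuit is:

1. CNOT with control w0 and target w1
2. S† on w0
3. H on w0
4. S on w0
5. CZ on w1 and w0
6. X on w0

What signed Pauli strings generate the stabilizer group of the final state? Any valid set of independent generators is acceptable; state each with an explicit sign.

The stabilizer group can be generated by -YI, +IZ, among other valid generating sets.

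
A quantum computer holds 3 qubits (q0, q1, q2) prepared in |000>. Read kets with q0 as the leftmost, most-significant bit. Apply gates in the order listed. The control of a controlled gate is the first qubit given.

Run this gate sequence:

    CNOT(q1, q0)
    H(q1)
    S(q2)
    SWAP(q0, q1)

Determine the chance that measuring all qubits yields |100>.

Outcome |100> occurs with probability 1/2.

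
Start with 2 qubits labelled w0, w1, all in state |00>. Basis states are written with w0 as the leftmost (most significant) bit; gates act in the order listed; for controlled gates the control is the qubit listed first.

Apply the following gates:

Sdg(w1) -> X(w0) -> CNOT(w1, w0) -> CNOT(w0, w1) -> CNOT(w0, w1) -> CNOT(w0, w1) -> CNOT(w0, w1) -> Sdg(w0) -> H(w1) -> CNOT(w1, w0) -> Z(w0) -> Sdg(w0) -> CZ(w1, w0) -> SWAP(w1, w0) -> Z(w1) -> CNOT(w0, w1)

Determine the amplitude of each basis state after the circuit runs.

The resulting statevector has amplitude 0 on |00>, -sqrt(2)/2 on |01>, 0 on |10>, -sqrt(2)*I/2 on |11>.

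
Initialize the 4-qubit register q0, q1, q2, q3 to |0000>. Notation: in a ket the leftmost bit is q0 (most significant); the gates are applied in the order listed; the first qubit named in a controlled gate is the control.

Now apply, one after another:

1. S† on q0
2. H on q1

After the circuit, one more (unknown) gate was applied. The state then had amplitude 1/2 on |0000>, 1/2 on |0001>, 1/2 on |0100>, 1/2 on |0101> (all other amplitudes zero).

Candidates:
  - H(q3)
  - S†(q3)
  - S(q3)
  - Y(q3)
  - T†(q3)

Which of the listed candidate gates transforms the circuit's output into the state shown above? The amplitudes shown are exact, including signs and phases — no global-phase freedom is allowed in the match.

The applied gate was H(q3).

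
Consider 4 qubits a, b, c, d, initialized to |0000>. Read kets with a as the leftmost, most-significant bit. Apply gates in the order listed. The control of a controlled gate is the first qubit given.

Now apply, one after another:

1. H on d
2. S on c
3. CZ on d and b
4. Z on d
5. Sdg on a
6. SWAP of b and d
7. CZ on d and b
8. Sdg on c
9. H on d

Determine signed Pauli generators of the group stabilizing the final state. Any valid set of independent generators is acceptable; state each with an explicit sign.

The stabilizer group can be generated by -IXII, +IIIX, +ZIII, +IIZI, among other valid generating sets.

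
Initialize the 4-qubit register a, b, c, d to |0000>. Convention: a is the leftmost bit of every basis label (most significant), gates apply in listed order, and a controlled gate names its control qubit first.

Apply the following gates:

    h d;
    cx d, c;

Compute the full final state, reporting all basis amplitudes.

The resulting statevector has amplitude sqrt(2)/2 on |0000>, sqrt(2)/2 on |0011>, and 0 on every other basis state.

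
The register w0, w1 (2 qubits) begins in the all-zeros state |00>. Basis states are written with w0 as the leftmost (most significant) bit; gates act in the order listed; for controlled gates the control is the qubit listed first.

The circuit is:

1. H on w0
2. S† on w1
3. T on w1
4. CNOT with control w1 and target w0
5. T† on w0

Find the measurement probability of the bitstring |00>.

The probability of measuring |00> is 1/2.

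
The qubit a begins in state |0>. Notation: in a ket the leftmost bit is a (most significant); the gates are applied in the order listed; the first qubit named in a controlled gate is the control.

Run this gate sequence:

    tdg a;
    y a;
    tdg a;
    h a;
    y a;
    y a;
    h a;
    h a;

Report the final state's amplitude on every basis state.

After the circuit, the state carries amplitude sqrt(2)*exp(I*pi/4)/2 on |0>, -sqrt(2)*exp(I*pi/4)/2 on |1>.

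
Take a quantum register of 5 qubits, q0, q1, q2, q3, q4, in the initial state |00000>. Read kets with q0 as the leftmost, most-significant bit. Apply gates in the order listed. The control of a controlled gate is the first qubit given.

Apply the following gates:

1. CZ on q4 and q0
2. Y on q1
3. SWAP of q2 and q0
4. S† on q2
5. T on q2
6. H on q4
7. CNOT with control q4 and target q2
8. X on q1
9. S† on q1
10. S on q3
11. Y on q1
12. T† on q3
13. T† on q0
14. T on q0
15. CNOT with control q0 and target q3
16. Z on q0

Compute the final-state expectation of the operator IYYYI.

The expectation value of IYYYI is 0.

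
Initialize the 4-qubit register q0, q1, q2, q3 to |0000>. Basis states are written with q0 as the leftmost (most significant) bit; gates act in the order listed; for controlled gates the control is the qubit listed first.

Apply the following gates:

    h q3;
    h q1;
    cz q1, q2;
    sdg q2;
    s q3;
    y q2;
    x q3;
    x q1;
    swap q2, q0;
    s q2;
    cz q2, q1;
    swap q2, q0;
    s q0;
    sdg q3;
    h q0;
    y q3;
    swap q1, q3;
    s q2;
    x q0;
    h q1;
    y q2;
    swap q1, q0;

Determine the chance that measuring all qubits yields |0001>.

Outcome |0001> occurs with probability 1/4.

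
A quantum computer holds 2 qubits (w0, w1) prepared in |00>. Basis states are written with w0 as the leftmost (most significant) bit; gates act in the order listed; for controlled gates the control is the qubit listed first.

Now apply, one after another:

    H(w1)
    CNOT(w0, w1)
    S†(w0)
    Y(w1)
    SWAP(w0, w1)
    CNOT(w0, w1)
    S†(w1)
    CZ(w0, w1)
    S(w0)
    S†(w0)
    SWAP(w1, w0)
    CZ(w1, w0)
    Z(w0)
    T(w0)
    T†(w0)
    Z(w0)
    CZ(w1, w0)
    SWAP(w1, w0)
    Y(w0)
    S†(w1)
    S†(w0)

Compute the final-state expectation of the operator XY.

The observable XY averages to 1.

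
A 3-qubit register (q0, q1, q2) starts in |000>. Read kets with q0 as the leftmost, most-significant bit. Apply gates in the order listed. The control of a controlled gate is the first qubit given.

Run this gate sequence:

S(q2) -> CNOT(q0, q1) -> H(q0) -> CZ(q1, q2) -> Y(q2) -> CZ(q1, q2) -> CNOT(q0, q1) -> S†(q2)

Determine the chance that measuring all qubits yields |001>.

A full measurement returns |001> with probability 1/2.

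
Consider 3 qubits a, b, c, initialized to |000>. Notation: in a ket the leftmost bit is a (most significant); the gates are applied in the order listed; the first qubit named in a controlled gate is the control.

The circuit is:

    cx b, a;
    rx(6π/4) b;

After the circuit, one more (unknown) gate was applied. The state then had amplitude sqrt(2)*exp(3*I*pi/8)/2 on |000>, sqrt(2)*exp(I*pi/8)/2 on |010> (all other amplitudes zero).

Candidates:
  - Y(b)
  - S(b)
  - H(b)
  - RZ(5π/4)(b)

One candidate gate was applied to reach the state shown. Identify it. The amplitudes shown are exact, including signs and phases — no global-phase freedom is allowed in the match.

The unique candidate consistent with the amplitudes is RZ(5π/4)(b).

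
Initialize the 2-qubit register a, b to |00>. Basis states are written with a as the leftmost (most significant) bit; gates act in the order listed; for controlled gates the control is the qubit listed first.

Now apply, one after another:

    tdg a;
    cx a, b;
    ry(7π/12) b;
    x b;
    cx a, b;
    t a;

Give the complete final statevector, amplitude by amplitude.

After the circuit, the state carries amplitude sqrt(6 - 3*sqrt(2))/4 + sqrt(sqrt(2) + 2)/4 on |00>, -sqrt(2 - sqrt(2))/4 + sqrt(3*sqrt(2) + 6)/4 on |01>, 0 on |10>, 0 on |11>.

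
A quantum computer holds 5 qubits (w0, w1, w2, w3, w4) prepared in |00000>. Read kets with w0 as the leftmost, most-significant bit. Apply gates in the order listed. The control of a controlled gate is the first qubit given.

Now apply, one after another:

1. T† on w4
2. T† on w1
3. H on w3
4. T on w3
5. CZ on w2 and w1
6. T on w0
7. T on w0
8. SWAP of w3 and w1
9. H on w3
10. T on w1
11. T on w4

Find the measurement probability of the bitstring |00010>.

The probability of measuring |00010> is 1/4.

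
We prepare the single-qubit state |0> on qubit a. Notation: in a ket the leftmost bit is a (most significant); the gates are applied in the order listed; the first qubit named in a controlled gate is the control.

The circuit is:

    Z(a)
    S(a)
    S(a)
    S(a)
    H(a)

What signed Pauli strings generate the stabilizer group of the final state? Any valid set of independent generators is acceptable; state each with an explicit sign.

One valid set of independent stabilizer generators is +X (any independent generating set of the same group is equally correct).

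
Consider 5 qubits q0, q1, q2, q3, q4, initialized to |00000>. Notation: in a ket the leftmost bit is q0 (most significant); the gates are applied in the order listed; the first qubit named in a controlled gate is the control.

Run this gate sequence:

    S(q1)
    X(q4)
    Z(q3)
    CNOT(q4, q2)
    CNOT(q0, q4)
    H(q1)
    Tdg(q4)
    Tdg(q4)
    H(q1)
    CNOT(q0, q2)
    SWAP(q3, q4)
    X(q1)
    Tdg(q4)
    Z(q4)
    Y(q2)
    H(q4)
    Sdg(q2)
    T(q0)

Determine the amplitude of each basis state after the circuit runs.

After the circuit, the state carries amplitude -sqrt(2)/2 on |01010>, -sqrt(2)/2 on |01011>, and 0 on every other basis state.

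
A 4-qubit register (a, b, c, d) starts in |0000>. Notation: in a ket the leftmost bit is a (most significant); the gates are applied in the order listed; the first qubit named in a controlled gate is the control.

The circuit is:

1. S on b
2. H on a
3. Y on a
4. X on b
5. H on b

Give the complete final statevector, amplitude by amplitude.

The final amplitudes are -I/2 on |0000>, I/2 on |0100>, I/2 on |1000>, -I/2 on |1100>, and 0 on every other basis state.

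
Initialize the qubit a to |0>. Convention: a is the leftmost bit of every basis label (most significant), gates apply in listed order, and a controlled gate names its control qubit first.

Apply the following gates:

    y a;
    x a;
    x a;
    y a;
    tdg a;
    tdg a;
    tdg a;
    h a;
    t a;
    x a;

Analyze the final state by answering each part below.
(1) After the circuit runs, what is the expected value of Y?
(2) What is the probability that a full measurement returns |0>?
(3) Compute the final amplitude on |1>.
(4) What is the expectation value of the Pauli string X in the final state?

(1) In the final state, Y has expectation -sqrt(2)/2.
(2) The probability of measuring |0> is 1/2.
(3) The amplitude on |1> is sqrt(2)/2.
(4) The expectation value of X is sqrt(2)/2.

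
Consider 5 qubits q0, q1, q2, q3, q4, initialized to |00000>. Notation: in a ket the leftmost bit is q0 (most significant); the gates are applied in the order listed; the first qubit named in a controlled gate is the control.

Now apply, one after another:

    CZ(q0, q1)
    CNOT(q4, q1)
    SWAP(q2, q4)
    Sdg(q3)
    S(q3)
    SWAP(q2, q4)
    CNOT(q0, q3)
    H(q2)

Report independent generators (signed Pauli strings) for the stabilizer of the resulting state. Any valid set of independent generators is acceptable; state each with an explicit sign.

The final state is stabilized by the group generated by +IIXII, +ZIIII, +IZIII, +IIIZI, +IIIIZ; other independent generating sets are equally valid. Key observation: the block from step 3 through step 6 cancels to the identity and can be dropped.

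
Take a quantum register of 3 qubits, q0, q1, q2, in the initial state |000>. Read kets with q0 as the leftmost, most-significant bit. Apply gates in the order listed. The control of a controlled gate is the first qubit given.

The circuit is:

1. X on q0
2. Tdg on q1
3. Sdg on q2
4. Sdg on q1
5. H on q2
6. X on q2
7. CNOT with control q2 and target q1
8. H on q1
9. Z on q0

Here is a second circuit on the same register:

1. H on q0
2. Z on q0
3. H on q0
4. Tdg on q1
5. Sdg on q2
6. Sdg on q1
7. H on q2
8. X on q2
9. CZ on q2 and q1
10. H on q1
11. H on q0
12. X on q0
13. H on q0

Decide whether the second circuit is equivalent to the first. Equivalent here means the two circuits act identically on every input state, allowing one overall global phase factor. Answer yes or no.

No, they are not equivalent — no single phase factor reconciles the two unitaries.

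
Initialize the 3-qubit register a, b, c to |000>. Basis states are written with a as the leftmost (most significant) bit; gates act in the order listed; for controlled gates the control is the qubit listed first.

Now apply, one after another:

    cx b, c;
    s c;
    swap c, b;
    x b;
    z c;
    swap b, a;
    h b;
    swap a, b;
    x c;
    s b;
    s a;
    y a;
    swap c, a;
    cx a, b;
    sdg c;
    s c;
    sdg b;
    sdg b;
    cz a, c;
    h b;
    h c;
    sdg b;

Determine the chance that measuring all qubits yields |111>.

The probability of measuring |111> is 1/4.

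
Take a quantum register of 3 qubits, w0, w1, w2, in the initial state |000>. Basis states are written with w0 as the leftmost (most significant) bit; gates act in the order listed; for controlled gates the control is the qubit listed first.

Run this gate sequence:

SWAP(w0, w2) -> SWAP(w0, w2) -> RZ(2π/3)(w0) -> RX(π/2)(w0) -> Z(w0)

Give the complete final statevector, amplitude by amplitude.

The final amplitudes are -sqrt(2)*exp(2*I*pi/3)/2 on |000>, sqrt(2)*exp(I*pi/6)/2 on |100>, and 0 on every other basis state.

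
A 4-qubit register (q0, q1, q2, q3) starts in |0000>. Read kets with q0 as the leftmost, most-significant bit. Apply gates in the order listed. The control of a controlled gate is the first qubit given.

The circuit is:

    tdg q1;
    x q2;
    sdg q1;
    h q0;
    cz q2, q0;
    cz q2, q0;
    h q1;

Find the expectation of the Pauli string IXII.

The observable IXII averages to 1.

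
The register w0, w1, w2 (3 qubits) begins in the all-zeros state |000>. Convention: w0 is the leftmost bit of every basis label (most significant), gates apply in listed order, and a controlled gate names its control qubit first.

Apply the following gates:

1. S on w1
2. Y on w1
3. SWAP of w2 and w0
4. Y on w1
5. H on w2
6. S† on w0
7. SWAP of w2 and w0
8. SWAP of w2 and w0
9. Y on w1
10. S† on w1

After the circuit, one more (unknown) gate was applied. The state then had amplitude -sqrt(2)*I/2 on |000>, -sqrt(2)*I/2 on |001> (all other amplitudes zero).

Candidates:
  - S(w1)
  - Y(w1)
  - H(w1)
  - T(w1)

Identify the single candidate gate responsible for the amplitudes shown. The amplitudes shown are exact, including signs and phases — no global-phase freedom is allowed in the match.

The unique candidate consistent with the amplitudes is Y(w1).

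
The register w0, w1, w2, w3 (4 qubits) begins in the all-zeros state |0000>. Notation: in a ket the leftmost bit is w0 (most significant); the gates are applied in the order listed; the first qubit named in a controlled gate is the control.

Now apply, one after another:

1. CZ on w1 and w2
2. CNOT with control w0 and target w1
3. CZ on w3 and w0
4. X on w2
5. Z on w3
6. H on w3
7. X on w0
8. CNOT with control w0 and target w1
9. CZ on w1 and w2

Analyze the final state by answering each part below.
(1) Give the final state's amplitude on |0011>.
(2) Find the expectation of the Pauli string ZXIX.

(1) The final state's coefficient on |0011> equals 0.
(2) The expectation value of ZXIX is 0.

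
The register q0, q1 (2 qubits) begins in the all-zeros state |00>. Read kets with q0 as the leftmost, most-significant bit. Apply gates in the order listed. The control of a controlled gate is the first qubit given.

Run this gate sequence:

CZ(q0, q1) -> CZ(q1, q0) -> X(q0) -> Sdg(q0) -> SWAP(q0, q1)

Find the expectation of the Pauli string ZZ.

The observable ZZ averages to -1.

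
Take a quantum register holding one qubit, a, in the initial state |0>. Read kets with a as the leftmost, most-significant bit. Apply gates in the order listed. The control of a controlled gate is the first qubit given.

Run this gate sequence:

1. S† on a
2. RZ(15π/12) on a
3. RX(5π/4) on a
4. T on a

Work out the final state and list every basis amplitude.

The final amplitudes are sqrt(2 - sqrt(2))*exp(3*I*pi/8)/2 on |0>, -sqrt(sqrt(2) + 2)*exp(I*pi/8)/2 on |1>.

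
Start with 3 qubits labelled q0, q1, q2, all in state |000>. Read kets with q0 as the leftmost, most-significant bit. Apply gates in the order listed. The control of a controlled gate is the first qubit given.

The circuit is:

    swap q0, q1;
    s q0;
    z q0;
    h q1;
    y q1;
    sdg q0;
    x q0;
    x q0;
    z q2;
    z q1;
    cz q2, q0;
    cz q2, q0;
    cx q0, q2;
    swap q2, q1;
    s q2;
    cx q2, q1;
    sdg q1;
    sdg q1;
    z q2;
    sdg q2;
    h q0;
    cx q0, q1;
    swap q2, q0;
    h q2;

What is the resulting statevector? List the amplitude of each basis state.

The resulting statevector has amplitude -sqrt(2)*I/4 on |000>, -sqrt(2)*I/4 on |001>, -sqrt(2)*I/4 on |010>, sqrt(2)*I/4 on |011>, -sqrt(2)*I/4 on |100>, sqrt(2)*I/4 on |101>, -sqrt(2)*I/4 on |110>, -sqrt(2)*I/4 on |111>. Key observation: gates 7-8 undo each other exactly, leaving only the rest of the circuit to track.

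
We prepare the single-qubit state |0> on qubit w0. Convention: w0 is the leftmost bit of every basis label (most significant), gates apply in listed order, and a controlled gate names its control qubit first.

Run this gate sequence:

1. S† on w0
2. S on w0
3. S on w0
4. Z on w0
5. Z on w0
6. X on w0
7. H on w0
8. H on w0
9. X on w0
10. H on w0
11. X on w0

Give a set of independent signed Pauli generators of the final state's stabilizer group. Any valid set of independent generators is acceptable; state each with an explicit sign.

The stabilizer group can be generated by +X, among other valid generating sets. Key observation: steps 7-8 multiply out to the identity, so the circuit reduces to the remaining gates.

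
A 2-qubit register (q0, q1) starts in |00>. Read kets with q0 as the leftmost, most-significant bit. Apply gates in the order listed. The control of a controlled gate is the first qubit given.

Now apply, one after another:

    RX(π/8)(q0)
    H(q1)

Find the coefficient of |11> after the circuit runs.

The amplitude on |11> is -sqrt(2)*I*sin(pi/16)/2.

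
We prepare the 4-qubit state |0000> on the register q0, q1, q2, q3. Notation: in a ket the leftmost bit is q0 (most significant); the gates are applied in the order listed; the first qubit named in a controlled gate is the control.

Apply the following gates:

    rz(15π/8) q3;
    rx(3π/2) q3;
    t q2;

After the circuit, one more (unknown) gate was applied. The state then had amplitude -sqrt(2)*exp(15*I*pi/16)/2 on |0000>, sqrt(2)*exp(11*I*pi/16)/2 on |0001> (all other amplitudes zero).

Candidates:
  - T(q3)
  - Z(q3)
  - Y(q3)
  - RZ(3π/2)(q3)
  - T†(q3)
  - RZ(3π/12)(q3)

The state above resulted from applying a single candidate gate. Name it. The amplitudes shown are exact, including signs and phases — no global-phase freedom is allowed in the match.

The unique candidate consistent with the amplitudes is RZ(3π/12)(q3).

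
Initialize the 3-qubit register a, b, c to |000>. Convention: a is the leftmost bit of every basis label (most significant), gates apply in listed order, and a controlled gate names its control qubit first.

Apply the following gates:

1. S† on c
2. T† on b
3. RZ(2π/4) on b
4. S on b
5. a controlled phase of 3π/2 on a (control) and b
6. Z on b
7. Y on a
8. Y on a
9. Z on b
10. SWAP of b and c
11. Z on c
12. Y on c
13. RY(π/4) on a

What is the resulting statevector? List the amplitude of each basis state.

The final amplitudes are sqrt(sqrt(2) + 2)*exp(I*pi/4)/2 on |001>, sqrt(2 - sqrt(2))*exp(I*pi/4)/2 on |101>, and 0 on every other basis state. Key observation: gates 6-9 undo each other exactly, leaving only the rest of the circuit to track.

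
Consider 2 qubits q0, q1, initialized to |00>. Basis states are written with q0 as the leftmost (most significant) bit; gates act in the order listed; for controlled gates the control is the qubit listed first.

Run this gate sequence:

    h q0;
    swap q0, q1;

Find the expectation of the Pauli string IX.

The expectation value of IX is 1.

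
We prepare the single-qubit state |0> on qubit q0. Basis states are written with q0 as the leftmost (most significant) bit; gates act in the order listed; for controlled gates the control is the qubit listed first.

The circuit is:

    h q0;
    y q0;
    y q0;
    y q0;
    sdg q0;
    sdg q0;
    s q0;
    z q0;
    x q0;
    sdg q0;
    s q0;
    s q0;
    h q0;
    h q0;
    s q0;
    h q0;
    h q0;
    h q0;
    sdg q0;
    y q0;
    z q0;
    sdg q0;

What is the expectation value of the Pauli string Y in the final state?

The observable Y averages to -1.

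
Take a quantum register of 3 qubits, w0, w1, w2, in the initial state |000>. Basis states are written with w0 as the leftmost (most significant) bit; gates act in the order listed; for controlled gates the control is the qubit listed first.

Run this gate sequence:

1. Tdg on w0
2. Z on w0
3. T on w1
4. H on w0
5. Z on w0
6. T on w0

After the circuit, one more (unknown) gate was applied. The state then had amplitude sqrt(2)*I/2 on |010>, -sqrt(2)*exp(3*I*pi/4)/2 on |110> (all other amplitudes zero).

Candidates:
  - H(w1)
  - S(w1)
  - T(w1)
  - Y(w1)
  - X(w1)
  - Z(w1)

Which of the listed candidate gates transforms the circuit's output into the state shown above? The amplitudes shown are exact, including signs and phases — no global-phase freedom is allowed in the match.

It was Y(w1) that produced the state shown.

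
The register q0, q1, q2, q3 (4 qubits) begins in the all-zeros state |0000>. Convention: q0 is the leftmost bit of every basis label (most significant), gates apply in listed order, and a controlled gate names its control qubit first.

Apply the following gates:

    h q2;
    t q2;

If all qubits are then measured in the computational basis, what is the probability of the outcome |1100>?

The probability of measuring |1100> is 0.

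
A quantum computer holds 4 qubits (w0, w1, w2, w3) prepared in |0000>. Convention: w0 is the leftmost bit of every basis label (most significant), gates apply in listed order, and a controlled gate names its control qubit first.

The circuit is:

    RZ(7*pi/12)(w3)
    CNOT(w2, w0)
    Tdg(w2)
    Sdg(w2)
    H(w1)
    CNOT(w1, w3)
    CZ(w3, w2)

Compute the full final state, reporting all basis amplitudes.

After the circuit, the state carries amplitude -sqrt(2)*exp(17*I*pi/24)/2 on |0000>, -sqrt(2)*exp(17*I*pi/24)/2 on |0101>, and 0 on every other basis state.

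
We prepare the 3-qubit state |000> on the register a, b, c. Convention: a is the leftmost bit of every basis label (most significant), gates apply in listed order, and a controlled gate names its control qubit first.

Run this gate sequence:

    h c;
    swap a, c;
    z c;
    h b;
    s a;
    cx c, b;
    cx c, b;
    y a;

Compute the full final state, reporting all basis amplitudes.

The resulting statevector has amplitude 1/2 on |000>, 0 on |001>, 1/2 on |010>, 0 on |011>, I/2 on |100>, 0 on |101>, I/2 on |110>, 0 on |111>. Key observation: the block from step 6 through step 7 cancels to the identity and can be dropped.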